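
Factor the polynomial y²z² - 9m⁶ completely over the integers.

Recognize a difference of squares with the parts yz and 3m³.

(yz - 3m³)(yz + 3m³)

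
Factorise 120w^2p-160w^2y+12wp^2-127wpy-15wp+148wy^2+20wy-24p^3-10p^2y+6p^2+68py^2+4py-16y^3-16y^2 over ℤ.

Group: 3p(40w^2+4wp-37wy-5w-8p^2-14py+2p+4y^2+4y) - 4y(40w^2+4wp-37wy-5w-8p^2-14py+2p+4y^2+4y); both groups contain (40w^2+4wp-37wy-5w-8p^2-14py+2p+4y^2+4y), so (3p-4y) is a factor with cofactor 40w^2+4wp-37wy-5w-8p^2-14py+2p+4y^2+4y.
The cofactor groups again: 40w^2+4wp-37wy-5w-8p^2-14py+2p+4y^2+4y = 5w(8w+4p-y-1) + (-2p-4y)(8w+4p-y-1); both groups contain (8w+4p-y-1), giving (5w-2p-4y)(8w+4p-y-1).

(5w-2p-4y)(3p-4y)(8w+4p-y-1)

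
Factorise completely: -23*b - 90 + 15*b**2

(3*b - 10)*(5*b + 9)

Need a pair with product 15·(-90) = -1350 and sum -23: that's -50 and 27.
Split the middle term: 15*b**2 - 50*b + 27*b - 90 = 5*b*(3*b - 10) + 9*(3*b - 10).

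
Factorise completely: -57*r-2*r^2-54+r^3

Testing divisors of the constant over divisors of the leading coefficient, r = 9 is a root, so (r-9) divides it; the quotient is r^2+7*r+6.
The remaining quadratic factors as (r+6)(r+1).

(r+1)*(r+6)*(r-9)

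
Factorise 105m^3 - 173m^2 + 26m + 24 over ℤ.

(3m - 4)(5m - 3)(7m + 2)

Among the possible rational roots, m = -2/7 is a root, so (7m + 2) is a factor; dividing leaves 15m^2 - 29m + 12.
The remaining quadratic factors as (3m - 4)(5m - 3).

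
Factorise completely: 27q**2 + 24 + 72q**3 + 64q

(8q + 3)(9q**2 + 8)

Group as (72q**3 + 64q) + (27q**2 + 24) = 8q(9q**2 + 8) + 3(9q**2 + 8).
Both groups share the factor (9q**2 + 8).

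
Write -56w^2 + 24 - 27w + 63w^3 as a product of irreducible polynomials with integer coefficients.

(9w - 8)(7w^2 - 3)

Group as (63w^3 - 27w) + (-56w^2 + 24) = 9w(7w^2 - 3) - 8(7w^2 - 3).
Both groups share the factor (7w^2 - 3).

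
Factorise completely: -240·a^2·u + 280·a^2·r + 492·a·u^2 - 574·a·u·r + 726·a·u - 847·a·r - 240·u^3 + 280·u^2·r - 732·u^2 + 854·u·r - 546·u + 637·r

Group: 5·a·(-48·a·u + 56·a·r + 60·u^2 - 70·u·r + 78·u - 91·r) + (-4·u - 7)·(-48·a·u + 56·a·r + 60·u^2 - 70·u·r + 78·u - 91·r); both groups contain (-48·a·u + 56·a·r + 60·u^2 - 70·u·r + 78·u - 91·r), so (5·a - 4·u - 7) is a factor with cofactor -48·a·u + 56·a·r + 60·u^2 - 70·u·r + 78·u - 91·r.
The cofactor groups again: -48·a·u + 56·a·r + 60·u^2 - 70·u·r + 78·u - 91·r = -8·a·(6·u - 7·r) + (10·u + 13)·(6·u - 7·r); both groups contain (6·u - 7·r), giving -(8·a - 10·u - 13)·(6·u - 7·r).

-(6·u - 7·r)·(5·a - 4·u - 7)·(8·a - 10·u - 13)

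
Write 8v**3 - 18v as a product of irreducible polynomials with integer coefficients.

Factor out 2v, leaving 4v**2 - 9, which is a difference of two squares.

2v(2v + 3)(2v - 3)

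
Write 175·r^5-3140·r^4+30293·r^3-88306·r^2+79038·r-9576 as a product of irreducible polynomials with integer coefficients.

Among the possible rational roots, r = 12/5 is a root, so (5·r-12) is a factor; dividing leaves 35·r^4-544·r^3+4753·r^2-6254·r+798.
Continuing, r = 7/5 is a root, giving the factor (5·r-7) and quotient 7·r^3-99·r^2+812·r-114.
Continuing, r = 1/7 is a root, so (7·r-1) divides it; the quotient is r^2-14·r+114.
The quadratic r^2-14·r+114 has discriminant -260 < 0 and is irreducible over ℤ.

(5·r-12)·(5·r-7)·(7·r-1)·(r^2-14·r+114)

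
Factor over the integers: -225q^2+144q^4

9q^2(4q+5)(4q-5)

Pull out the common factor 9q^2; 16q^2-25 is a difference of squares.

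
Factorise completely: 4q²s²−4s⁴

Every term has a factor of 4s². Then q²−s² = (q)² − (s)².

4s²(q+s)(q−s)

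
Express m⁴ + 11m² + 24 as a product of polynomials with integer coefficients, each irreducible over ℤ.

(m² + 3)(m² + 8)

Substitute u = m² to get a quadratic in u, then factor.
m² + 8 is irreducible over ℤ (always positive, so no real roots).
m² + 3 is irreducible over ℤ (always positive, so no real roots).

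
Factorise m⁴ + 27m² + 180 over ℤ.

(m² + 12)(m² + 15)

Substitute u = m² to get a quadratic in u, then factor.
m² + 12 is irreducible over ℤ (always positive, so no real roots).
m² + 15 is irreducible over ℤ (always positive, so no real roots).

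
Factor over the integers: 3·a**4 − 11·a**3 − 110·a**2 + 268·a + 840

Trying the rational-root candidates, a = −2 is a root, so (a + 2) divides it; the quotient is 3·a**3 − 17·a**2 − 76·a + 420.
Continuing, a = −5 is a root, so (a + 5) divides it; the quotient is 3·a**2 − 32·a + 84.
The remaining quadratic factors as (3·a − 14)(a − 6).

(3·a − 14)·(a + 2)·(a + 5)·(a − 6)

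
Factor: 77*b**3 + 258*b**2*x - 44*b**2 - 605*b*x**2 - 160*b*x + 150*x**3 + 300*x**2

(11*b - 15*x)*(7*b - 2*x - 4)*(b + 5*x)

Group: 7*b*(11*b**2 + 40*b*x - 75*x**2) + (-2*x - 4)*(11*b**2 + 40*b*x - 75*x**2); both groups contain (11*b**2 + 40*b*x - 75*x**2), so (7*b - 2*x - 4) is a factor with cofactor 11*b**2 + 40*b*x - 75*x**2.
The cofactor groups again: 11*b**2 + 40*b*x - 75*x**2 = b*(11*b - 15*x) + 5*x*(11*b - 15*x); both groups contain (11*b - 15*x), giving (b + 5*x)*(11*b - 15*x).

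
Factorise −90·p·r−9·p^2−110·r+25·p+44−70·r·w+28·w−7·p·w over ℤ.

Group: −p·(9·p+7·w+11) + (−10·r+4)·(9·p+7·w+11); both groups contain (9·p+7·w+11).

−(9·p+7·w+11)·(p+10·r−4)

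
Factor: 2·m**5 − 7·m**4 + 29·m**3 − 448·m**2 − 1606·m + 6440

(2·m − 5)·(m + 4)·(m − 7)·(m**2 + 2·m + 46)

Trying the rational-root candidates, m = 7 is a root, so (m − 7) is a factor; dividing leaves 2·m**4 + 7·m**3 + 78·m**2 + 98·m − 920.
Then m = 5/2 is a root, giving the factor (2·m − 5) and quotient m**3 + 6·m**2 + 54·m + 184.
Then m = −4 is a root, so (m + 4) is a factor; dividing leaves m**2 + 2·m + 46.
The quadratic m**2 + 2·m + 46 has discriminant −180 < 0 and is irreducible over ℤ.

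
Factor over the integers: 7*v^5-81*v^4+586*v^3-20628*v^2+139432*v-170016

Testing divisors of the constant over divisors of the leading coefficient, v = 14 is a root, so (v-14) is a factor; dividing leaves 7*v^4+17*v^3+824*v^2-9092*v+12144.
Next, v = 6 is a root, so (v-6) is a factor; dividing leaves 7*v^3+59*v^2+1178*v-2024.
Then v = 11/7 is a root, giving the factor (7*v-11) and quotient v^2+10*v+184.
The quadratic v^2+10*v+184 has discriminant -636 < 0 and is irreducible over ℤ.

(7*v-11)*(v-14)*(v-6)*(v^2+10*v+184)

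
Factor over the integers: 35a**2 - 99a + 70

Need a pair with product 35·70 = 2450 and sum -99: that's -49 and -50.
Split the middle term: 35a**2 - 49a - 50a + 70 = 7a(5a - 7) - 10(5a - 7).

(5a - 7)(7a - 10)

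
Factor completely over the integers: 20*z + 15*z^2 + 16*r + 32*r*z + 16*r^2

(4*r + 3*z + 4)*(4*r + 5*z)

Group: 4*r*(4*r + 5*z) + (3*z + 4)*(4*r + 5*z); both groups contain (4*r + 5*z).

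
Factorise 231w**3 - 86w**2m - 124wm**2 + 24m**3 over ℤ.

Group: 11w(21w**2 - 4wm - 12m**2) - 2m(21w**2 - 4wm - 12m**2); both groups contain (21w**2 - 4wm - 12m**2), so (11w - 2m) is a factor with cofactor 21w**2 - 4wm - 12m**2.
The cofactor groups again: 21w**2 - 4wm - 12m**2 = 7w(3w + 2m) - 6m(3w + 2m); both groups contain (3w + 2m), giving (7w - 6m)(3w + 2m).

(11w - 2m)(7w - 6m)(3w + 2m)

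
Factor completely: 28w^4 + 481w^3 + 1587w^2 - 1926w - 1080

Testing divisors of the constant over divisors of the leading coefficient, w = -12 is a root, so (w + 12) is a factor; dividing leaves 28w^3 + 145w^2 - 153w - 90.
Continuing, w = -6 is a root, so (w + 6) is a factor; dividing leaves 28w^2 - 23w - 15.
The remaining quadratic factors as (4w - 5)(7w + 3).

(4w - 5)(7w + 3)(w + 12)(w + 6)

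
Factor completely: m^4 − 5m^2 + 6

(m^2 − 2)(m^2 − 3)

Substitute u = m^2 to get a quadratic in u, then factor.
m^2 − 3 is irreducible over ℤ (3 is not a perfect square).
m^2 − 2 is irreducible over ℤ (2 is not a perfect square).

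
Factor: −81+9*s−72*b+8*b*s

(8*b+9)*(s−9)

Group as (8*b*s−72*b) + (9*s−81) = 8*b*(s−9) + 9*(s−9).
Both groups share the factor (s−9).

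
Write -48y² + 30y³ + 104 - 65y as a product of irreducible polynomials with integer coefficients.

Group as (30y³ - 65y) + (-48y² + 104) = 5y(6y² - 13) - 8(6y² - 13).
Both groups share the factor (6y² - 13).

(5y - 8)(6y² - 13)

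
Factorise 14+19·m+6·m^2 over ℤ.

Need a pair with product 6·14 = 84 and sum 19: that's 7 and 12.
Split the middle term: 6·m^2+7·m + 12·m+14 = m·(6·m+7) + 2·(6·m+7).

(6·m+7)·(m+2)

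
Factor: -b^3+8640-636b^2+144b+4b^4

(4b+15)(b+12)(b-12)(b-4)

Testing divisors of the constant over divisors of the leading coefficient, b = 12 is a root, so (b-12) is a factor; dividing leaves 4b^3+47b^2-72b-720.
Next, b = -15/4 is a root, so (4b+15) divides it; the quotient is b^2+8b-48.
The remaining quadratic factors as (b+12)(b-4).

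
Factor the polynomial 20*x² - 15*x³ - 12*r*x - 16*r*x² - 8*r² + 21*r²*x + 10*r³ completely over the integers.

Group: r*(10*r² + 31*r*x - 8*r + 15*x² - 20*x) - x*(10*r² + 31*r*x - 8*r + 15*x² - 20*x); both groups contain (10*r² + 31*r*x - 8*r + 15*x² - 20*x), so (r - x) is a factor with cofactor 10*r² + 31*r*x - 8*r + 15*x² - 20*x.
The cofactor groups again: 10*r² + 31*r*x - 8*r + 15*x² - 20*x = 5*r*(2*r + 5*x) + (3*x - 4)*(2*r + 5*x); both groups contain (2*r + 5*x), giving (5*r + 3*x - 4)*(2*r + 5*x).

(2*r + 5*x)*(5*r + 3*x - 4)*(r - x)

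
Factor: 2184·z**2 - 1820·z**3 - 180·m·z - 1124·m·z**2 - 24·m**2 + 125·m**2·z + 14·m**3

(2·m - 13·z)·(7·m + 10·z - 12)·(m + 14·z)

Group: m·(14·m**2 - 71·m·z - 24·m - 130·z**2 + 156·z) + 14·z·(14·m**2 - 71·m·z - 24·m - 130·z**2 + 156·z); both groups contain (14·m**2 - 71·m·z - 24·m - 130·z**2 + 156·z), so (m + 14·z) is a factor with cofactor 14·m**2 - 71·m·z - 24·m - 130·z**2 + 156·z.
The cofactor groups again: 14·m**2 - 71·m·z - 24·m - 130·z**2 + 156·z = 7·m·(2·m - 13·z) + (10·z - 12)·(2·m - 13·z); both groups contain (2·m - 13·z), giving (7·m + 10·z - 12)·(2·m - 13·z).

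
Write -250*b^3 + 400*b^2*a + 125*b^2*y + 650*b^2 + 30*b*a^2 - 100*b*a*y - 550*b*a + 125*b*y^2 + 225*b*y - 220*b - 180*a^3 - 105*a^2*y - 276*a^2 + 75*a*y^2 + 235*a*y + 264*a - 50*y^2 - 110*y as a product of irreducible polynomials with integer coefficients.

-(10*b - 12*a + 5*y)*(5*b - 5*a - 5*y - 11)*(5*b + 3*a - 2)

Group: 5*b*(-50*b^2 + 30*b*a - 25*b*y + 20*b + 36*a^2 - 15*a*y - 24*a + 10*y) + (-5*a - 5*y - 11)*(-50*b^2 + 30*b*a - 25*b*y + 20*b + 36*a^2 - 15*a*y - 24*a + 10*y); both groups contain (-50*b^2 + 30*b*a - 25*b*y + 20*b + 36*a^2 - 15*a*y - 24*a + 10*y), so (5*b - 5*a - 5*y - 11) is a factor with cofactor -50*b^2 + 30*b*a - 25*b*y + 20*b + 36*a^2 - 15*a*y - 24*a + 10*y.
The cofactor groups again: -50*b^2 + 30*b*a - 25*b*y + 20*b + 36*a^2 - 15*a*y - 24*a + 10*y = -10*b*(5*b + 3*a - 2) + (12*a - 5*y)*(5*b + 3*a - 2); both groups contain (5*b + 3*a - 2), giving -(10*b - 12*a + 5*y)*(5*b + 3*a - 2).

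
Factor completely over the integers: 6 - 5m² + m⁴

(m² - 2)(m² - 3)

Substitute u = m² to get a quadratic in u, then factor.
m² - 3 is irreducible over ℤ (3 is not a perfect square).
m² - 2 is irreducible over ℤ (2 is not a perfect square).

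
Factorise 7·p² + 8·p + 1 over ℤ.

Need a pair with product 7·1 = 7 and sum 8: that's 1 and 7.
Split the middle term: 7·p² + p + 7·p + 1 = p·(7·p + 1) + (7·p + 1).

(7·p + 1)·(p + 1)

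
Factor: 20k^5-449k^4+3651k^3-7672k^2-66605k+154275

By the rational root theorem, k = 11 is a root, so (k-11) divides it; the quotient is 20k^4-229k^3+1132k^2+4780k-14025.
Next, k = -15/4 is a root, so (4k+15) divides it; the quotient is 5k^3-76k^2+568k-935.
Next, k = 11/5 is a root, so (5k-11) is a factor; dividing leaves k^2-13k+85.
The quadratic k^2-13k+85 has discriminant -171 < 0 and is irreducible over ℤ.

(4k+15)(5k-11)(k-11)(k^2-13k+85)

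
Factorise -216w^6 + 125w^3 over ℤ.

-w^3(6w - 5)(36w^2 + 30w + 25)

Pull out the common factor w^3, leaving -216w^3 + 125.
Recognize a difference of cubes with the parts 5 and 6w.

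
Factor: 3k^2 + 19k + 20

(3k + 4)(k + 5)

Need a pair with product 3·20 = 60 and sum 19: that's 4 and 15.
Split the middle term: 3k^2 + 4k + 15k + 20 = k(3k + 4) + 5(3k + 4).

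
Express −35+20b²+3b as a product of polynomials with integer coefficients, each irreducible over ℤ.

(4b−5)(5b+7)

Need a pair with product 20·(−35) = −700 and sum 3: that's −25 and 28.
Split the middle term: 20b²−25b + 28b−35 = 5b(4b−5) + 7(4b−5).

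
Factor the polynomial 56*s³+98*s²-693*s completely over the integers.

7*s*(2*s+9)*(4*s-11)

Pull out the common factor 7*s, then factor the remaining trinomial.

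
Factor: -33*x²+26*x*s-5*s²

-(11*x-5*s)*(3*x-s)

Group: -11*x*(3*x-s) + 5*s*(3*x-s); both groups contain (3*x-s).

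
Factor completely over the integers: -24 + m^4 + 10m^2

(m^2 + 12)(m^2 - 2)

Substitute u = m^2 to get a quadratic in u, then factor.
m^2 - 2 is irreducible over ℤ (2 is not a perfect square).
m^2 + 12 is irreducible over ℤ (always positive, so no real roots).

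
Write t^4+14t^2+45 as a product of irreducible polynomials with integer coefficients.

Substitute u = t^2 to get a quadratic in u, then factor.
t^2+9 is irreducible over ℤ (sum of squares).
t^2+5 is irreducible over ℤ (always positive, so no real roots).

(t^2+5)(t^2+9)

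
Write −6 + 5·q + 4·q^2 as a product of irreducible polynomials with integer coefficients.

Need a pair with product 4·(−6) = −24 and sum 5: that's 8 and −3.
Split the middle term: 4·q^2 + 8·q − 3·q − 6 = 4·q·(q + 2) − 3·(q + 2).

(4·q − 3)·(q + 2)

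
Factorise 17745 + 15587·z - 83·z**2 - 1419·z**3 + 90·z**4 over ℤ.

(3·z - 13)·(5·z + 7)·(6·z + 13)·(z - 15)

By the rational root theorem, z = 13/3 is a root, giving the factor (3·z - 13) and quotient 30·z**3 - 343·z**2 - 1514·z - 1365.
Then z = 15 is a root, so (z - 15) is a factor; dividing leaves 30·z**2 + 107·z + 91.
The remaining quadratic factors as (6·z + 13)(5·z + 7).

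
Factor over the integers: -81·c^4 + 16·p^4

Difference of squares twice: with A = 2·p and B = 3·c, A⁴ − B⁴ = (A² − B²)(A² + B²), and A² − B² factors again.

(2·p - 3·c)·(2·p + 3·c)·(4·p^2 + 9·c^2)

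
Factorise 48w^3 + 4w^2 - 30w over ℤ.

2w(4w - 3)(6w + 5)

Pull out the common factor 2w, then factor the remaining trinomial.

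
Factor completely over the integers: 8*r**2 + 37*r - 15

Need a pair with product 8·(-15) = -120 and sum 37: that's -3 and 40.
Split the middle term: 8*r**2 - 3*r + 40*r - 15 = r*(8*r - 3) + 5*(8*r - 3).

(8*r - 3)*(r + 5)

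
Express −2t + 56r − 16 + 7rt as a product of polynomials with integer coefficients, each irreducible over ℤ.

Group as (7rt + 56r) + (−2t − 16) = 7r(t + 8) − 2(t + 8).
Both groups share the factor (t + 8).

(7r − 2)(t + 8)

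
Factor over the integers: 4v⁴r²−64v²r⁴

Pull out the common factor 4v²r²; v²−16r² is a difference of squares.

4r²v²(v−4r)(v+4r)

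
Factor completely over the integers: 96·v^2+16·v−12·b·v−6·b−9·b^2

Group: −3·b·(3·b+12·v+2) + 8·v·(3·b+12·v+2); both groups contain (3·b+12·v+2).

−(3·b+12·v+2)·(3·b−8·v)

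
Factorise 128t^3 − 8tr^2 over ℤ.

8t(4t − r)(4t + r)

Pull out the common factor 8t; 16t^2 − r^2 is a difference of squares.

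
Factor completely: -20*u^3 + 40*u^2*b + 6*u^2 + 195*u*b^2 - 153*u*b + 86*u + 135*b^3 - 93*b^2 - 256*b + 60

Group: 5*u*(-4*u^2 + 12*u*b + 6*u + 27*b^2 - 51*b + 10) + (5*b + 6)*(-4*u^2 + 12*u*b + 6*u + 27*b^2 - 51*b + 10); both groups contain (-4*u^2 + 12*u*b + 6*u + 27*b^2 - 51*b + 10), so (5*u + 5*b + 6) is a factor with cofactor -4*u^2 + 12*u*b + 6*u + 27*b^2 - 51*b + 10.
The cofactor groups again: -4*u^2 + 12*u*b + 6*u + 27*b^2 - 51*b + 10 = -2*u*(2*u + 3*b - 5) + (9*b - 2)*(2*u + 3*b - 5); both groups contain (2*u + 3*b - 5), giving -(2*u - 9*b + 2)*(2*u + 3*b - 5).

-(2*u - 9*b + 2)*(2*u + 3*b - 5)*(5*u + 5*b + 6)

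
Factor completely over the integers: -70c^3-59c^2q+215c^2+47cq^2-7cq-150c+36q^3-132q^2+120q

-(14c+9q-15)(5c-4q)(c+q-2)

Group: c(-70c^2+11cq+75c+36q^2-60q) + (q-2)(-70c^2+11cq+75c+36q^2-60q); both groups contain (-70c^2+11cq+75c+36q^2-60q), so (c+q-2) is a factor with cofactor -70c^2+11cq+75c+36q^2-60q.
The cofactor groups again: -70c^2+11cq+75c+36q^2-60q = -14c(5c-4q) + (-9q+15)(5c-4q); both groups contain (5c-4q), giving -(14c+9q-15)(5c-4q).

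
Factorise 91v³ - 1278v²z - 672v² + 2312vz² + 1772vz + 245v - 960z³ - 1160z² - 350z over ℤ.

(13v - 8z - 5)(7v - 10z)(v - 12z - 7)

Group: 7v(13v² - 164vz - 96v + 96z² + 116z + 35) - 10z(13v² - 164vz - 96v + 96z² + 116z + 35); both groups contain (13v² - 164vz - 96v + 96z² + 116z + 35), so (7v - 10z) is a factor with cofactor 13v² - 164vz - 96v + 96z² + 116z + 35.
The cofactor groups again: 13v² - 164vz - 96v + 96z² + 116z + 35 = v(13v - 8z - 5) + (-12z - 7)(13v - 8z - 5); both groups contain (13v - 8z - 5), giving (v - 12z - 7)(13v - 8z - 5).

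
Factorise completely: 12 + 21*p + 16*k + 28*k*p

Group as (28*k*p + 16*k) + (21*p + 12) = 4*k*(7*p + 4) + 3*(7*p + 4).
Both groups share the factor (7*p + 4).

(4*k + 3)*(7*p + 4)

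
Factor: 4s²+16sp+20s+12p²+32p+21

(2s+2p+3)(2s+6p+7)

Group: 2s(2s+6p+7) + (2p+3)(2s+6p+7); both groups contain (2s+6p+7).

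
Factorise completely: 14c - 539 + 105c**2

7(3c + 7)(5c - 11)

Pull out the common factor 7, then factor the remaining trinomial.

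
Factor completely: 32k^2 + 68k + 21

Need a pair with product 32·21 = 672 and sum 68: that's 56 and 12.
Split the middle term: 32k^2 + 56k + 12k + 21 = 8k(4k + 7) + 3(4k + 7).

(4k + 7)(8k + 3)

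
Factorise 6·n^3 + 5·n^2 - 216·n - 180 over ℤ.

(6·n + 5)·(n + 6)·(n - 6)

Testing divisors of the constant over divisors of the leading coefficient, n = -5/6 is a root, so (6·n + 5) divides it; the quotient is n^2 - 36.
The remaining quadratic factors as (n + 6)(n - 6).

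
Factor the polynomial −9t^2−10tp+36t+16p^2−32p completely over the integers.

−(9t−8p)(t+2p−4)

Group: −t(9t−8p) + (−2p+4)(9t−8p); both groups contain (9t−8p).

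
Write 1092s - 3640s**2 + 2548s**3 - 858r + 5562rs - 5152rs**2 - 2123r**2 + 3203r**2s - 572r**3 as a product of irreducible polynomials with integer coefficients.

-(11r - 14s)(13r - 14s + 6)(4r - 13s + 13)

Group: 13r(-44r**2 + 199rs - 143r - 182s**2 + 182s) + (-14s + 6)(-44r**2 + 199rs - 143r - 182s**2 + 182s); both groups contain (-44r**2 + 199rs - 143r - 182s**2 + 182s), so (13r - 14s + 6) is a factor with cofactor -44r**2 + 199rs - 143r - 182s**2 + 182s.
The cofactor groups again: -44r**2 + 199rs - 143r - 182s**2 + 182s = -4r(11r - 14s) + (13s - 13)(11r - 14s); both groups contain (11r - 14s), giving -(4r - 13s + 13)(11r - 14s).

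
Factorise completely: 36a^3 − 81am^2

Every term has a factor of 9a. Then 4a^2 − 9m^2 = (2a)² − (3m)².

9a(2a + 3m)(2a − 3m)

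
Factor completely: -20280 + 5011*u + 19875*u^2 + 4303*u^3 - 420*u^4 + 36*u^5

Among the possible rational roots, u = -8/3 is a root, so (3*u + 8) is a factor; dividing leaves 12*u^4 - 172*u^3 + 1893*u^2 + 1577*u - 2535.
Next, u = 5/6 is a root, so (6*u - 5) is a factor; dividing leaves 2*u^3 - 27*u^2 + 293*u + 507.
Continuing, u = -3/2 is a root, giving the factor (2*u + 3) and quotient u^2 - 15*u + 169.
The quadratic u^2 - 15*u + 169 has discriminant -451 < 0 and is irreducible over ℤ.

(2*u + 3)*(3*u + 8)*(6*u - 5)*(u^2 - 15*u + 169)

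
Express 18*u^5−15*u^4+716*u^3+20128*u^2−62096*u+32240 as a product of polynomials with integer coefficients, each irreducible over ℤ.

Among the possible rational roots, u = −10 is a root, giving the factor (u+10) and quotient 18*u^4−195*u^3+2666*u^2−6532*u+3224.
Continuing, u = 2/3 is a root, so (3*u−2) divides it; the quotient is 6*u^3−61*u^2+848*u−1612.
Next, u = 13/6 is a root, giving the factor (6*u−13) and quotient u^2−8*u+124.
The quadratic u^2−8*u+124 has discriminant −432 < 0 and is irreducible over ℤ.

(3*u−2)*(6*u−13)*(u+10)*(u^2−8*u+124)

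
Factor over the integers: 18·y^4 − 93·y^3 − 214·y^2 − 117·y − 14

By the rational root theorem, y = −1 is a root, giving the factor (y + 1) and quotient 18·y^3 − 111·y^2 − 103·y − 14.
Next, y = −2/3 is a root, giving the factor (3·y + 2) and quotient 6·y^2 − 41·y − 7.
The remaining quadratic factors as (y − 7)(6·y + 1).

(3·y + 2)·(6·y + 1)·(y + 1)·(y − 7)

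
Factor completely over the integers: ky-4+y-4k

Group as (ky-4k) + (y-4) = k(y-4) + (y-4).
Both groups share the factor (y-4).

(k+1)(y-4)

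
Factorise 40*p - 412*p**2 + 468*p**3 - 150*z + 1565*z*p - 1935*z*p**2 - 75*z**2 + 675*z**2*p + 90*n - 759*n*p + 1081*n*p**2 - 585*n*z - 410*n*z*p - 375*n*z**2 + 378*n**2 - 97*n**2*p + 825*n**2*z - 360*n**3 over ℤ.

-(5*n - 9*p + 1)*(8*n - 5*z + 13*p - 10)*(9*n - 15*z + 4*p)

Group: 8*n*(-45*n**2 + 75*n*z + 61*n*p - 9*n - 135*z*p + 15*z + 36*p**2 - 4*p) + (-5*z + 13*p - 10)*(-45*n**2 + 75*n*z + 61*n*p - 9*n - 135*z*p + 15*z + 36*p**2 - 4*p); both groups contain (-45*n**2 + 75*n*z + 61*n*p - 9*n - 135*z*p + 15*z + 36*p**2 - 4*p), so (8*n - 5*z + 13*p - 10) is a factor with cofactor -45*n**2 + 75*n*z + 61*n*p - 9*n - 135*z*p + 15*z + 36*p**2 - 4*p.
The cofactor groups again: -45*n**2 + 75*n*z + 61*n*p - 9*n - 135*z*p + 15*z + 36*p**2 - 4*p = -9*n*(5*n - 9*p + 1) + (15*z - 4*p)*(5*n - 9*p + 1); both groups contain (5*n - 9*p + 1), giving -(9*n - 15*z + 4*p)*(5*n - 9*p + 1).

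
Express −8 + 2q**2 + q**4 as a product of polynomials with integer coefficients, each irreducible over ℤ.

(q**2 + 4)(q**2 − 2)

Substitute u = q**2 to get a quadratic in u, then factor.
q**2 + 4 is irreducible over ℤ (sum of squares).
q**2 − 2 is irreducible over ℤ (2 is not a perfect square).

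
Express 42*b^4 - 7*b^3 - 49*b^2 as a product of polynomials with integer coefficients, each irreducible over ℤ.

7*b^2*(6*b - 7)*(b + 1)

Pull out the common factor 7*b^2, then factor the remaining trinomial.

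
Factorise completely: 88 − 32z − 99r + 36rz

Group as (36rz − 99r) + (−32z + 88) = 9r(4z − 11) − 8(4z − 11).
Both groups share the factor (4z − 11).

(4z − 11)(9r − 8)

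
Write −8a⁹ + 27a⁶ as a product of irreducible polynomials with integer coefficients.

−a⁶(2a − 3)(4a² + 6a + 9)

Pull out the common factor a⁶, leaving −8a³ + 27.
Recognize a difference of cubes with the parts 3 and 2a.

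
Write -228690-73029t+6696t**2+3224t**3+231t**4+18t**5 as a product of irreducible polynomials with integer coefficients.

(2t-9)(3t+11)(3t+14)(t**2+9t+165)

By the rational root theorem, t = 9/2 is a root, so (2t-9) divides it; the quotient is 9t**4+156t**3+2314t**2+13761t+25410.
Then t = -14/3 is a root, so (3t+14) divides it; the quotient is 3t**3+38t**2+594t+1815.
Continuing, t = -11/3 is a root, so (3t+11) is a factor; dividing leaves t**2+9t+165.
The quadratic t**2+9t+165 has discriminant -579 < 0 and is irreducible over ℤ.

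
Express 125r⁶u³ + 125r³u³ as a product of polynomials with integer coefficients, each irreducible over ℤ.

125r³u³(r + 1)(r² − r + 1)

Factor out 125r³u³ first: what remains is r³ + 1.
Recognize a sum of cubes with the parts 1 and r.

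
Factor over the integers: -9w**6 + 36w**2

-9w**2(w**2 + 2)(w**2 - 2)

Pull out the common factor 9w**2, leaving -w**4 + 4.
Recognize a difference of squares with the parts 2 and w**2.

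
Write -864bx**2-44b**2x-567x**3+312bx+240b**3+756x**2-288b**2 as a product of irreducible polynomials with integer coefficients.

(10b+9x-12)(4b-9x)(6b+7x)

Group: 4b(60b**2+124bx-72b+63x**2-84x) - 9x(60b**2+124bx-72b+63x**2-84x); both groups contain (60b**2+124bx-72b+63x**2-84x), so (4b-9x) is a factor with cofactor 60b**2+124bx-72b+63x**2-84x.
The cofactor groups again: 60b**2+124bx-72b+63x**2-84x = 6b(10b+9x-12) + 7x(10b+9x-12); both groups contain (10b+9x-12), giving (6b+7x)(10b+9x-12).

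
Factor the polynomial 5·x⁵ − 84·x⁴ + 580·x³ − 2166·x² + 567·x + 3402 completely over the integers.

Among the possible rational roots, x = 9/5 is a root, so (5·x − 9) divides it; the quotient is x⁴ − 15·x³ + 89·x² − 273·x − 378.
Then x = −1 is a root, so (x + 1) divides it; the quotient is x³ − 16·x² + 105·x − 378.
Then x = 9 is a root, so (x − 9) is a factor; dividing leaves x² − 7·x + 42.
The quadratic x² − 7·x + 42 has discriminant −119 < 0 and is irreducible over ℤ.

(5·x − 9)·(x + 1)·(x − 9)·(x² − 7·x + 42)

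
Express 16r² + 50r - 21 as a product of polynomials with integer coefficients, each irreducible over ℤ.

(2r + 7)(8r - 3)

Need a pair with product 16·(-21) = -336 and sum 50: that's -6 and 56.
Split the middle term: 16r² - 6r + 56r - 21 = 2r(8r - 3) + 7(8r - 3).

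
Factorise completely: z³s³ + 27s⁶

s³(z + 3s)(z² − 3zs + 9s²)

Every term has a factor of s³; factoring it out leaves z³ + 27s³.
Recognize a sum of cubes with the parts z and 3s.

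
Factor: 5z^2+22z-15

(5z-3)(z+5)

Need a pair with product 5·(-15) = -75 and sum 22: that's 25 and -3.
Split the middle term: 5z^2+25z - 3z-15 = 5z(z+5) - 3(z+5).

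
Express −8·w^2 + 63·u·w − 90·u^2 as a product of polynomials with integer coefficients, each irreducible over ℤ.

Group: −6·u·(15·u − 8·w) + w·(15·u − 8·w); both groups contain (15·u − 8·w).

−(15·u − 8·w)·(6·u − w)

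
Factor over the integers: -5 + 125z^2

Every term has a factor of 5. Then 25z^2 - 1 = (5z)² − (1)².

5(5z + 1)(5z - 1)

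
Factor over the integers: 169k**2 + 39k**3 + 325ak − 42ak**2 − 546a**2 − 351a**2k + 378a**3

Group: 14a(27a**2 − 39a − 3k**2 − 13k) − 13k(27a**2 − 39a − 3k**2 − 13k); both groups contain (27a**2 − 39a − 3k**2 − 13k), so (14a − 13k) is a factor with cofactor 27a**2 − 39a − 3k**2 − 13k.
The cofactor groups again: 27a**2 − 39a − 3k**2 − 13k = 9a(3a + k) + (−3k − 13)(3a + k); both groups contain (3a + k), giving (9a − 3k − 13)(3a + k).

(14a − 13k)(3a + k)(9a − 3k − 13)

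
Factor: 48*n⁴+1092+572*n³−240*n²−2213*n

By the rational root theorem, n = 7/4 is a root, giving the factor (4*n−7) and quotient 12*n³+164*n²+227*n−156.
Next, n = −12 is a root, giving the factor (n+12) and quotient 12*n²+20*n−13.
The remaining quadratic factors as (2*n−1)(6*n+13).

(2*n−1)*(4*n−7)*(6*n+13)*(n+12)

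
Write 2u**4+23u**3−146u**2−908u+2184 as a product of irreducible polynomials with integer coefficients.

(2u−13)(u+14)(u+6)(u−2)

Trying the rational-root candidates, u = −14 is a root, so (u+14) is a factor; dividing leaves 2u**3−5u**2−76u+156.
Next, u = 2 is a root, giving the factor (u−2) and quotient 2u**2−u−78.
The remaining quadratic factors as (u+6)(2u−13).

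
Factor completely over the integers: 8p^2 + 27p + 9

Need a pair with product 8·9 = 72 and sum 27: that's 24 and 3.
Split the middle term: 8p^2 + 24p + 3p + 9 = 8p(p + 3) + 3(p + 3).

(8p + 3)(p + 3)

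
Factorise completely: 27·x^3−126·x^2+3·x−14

(3·x−14)·(9·x^2+1)

Group as (27·x^3+3·x) + (−126·x^2−14) = 3·x·(9·x^2+1) − 14·(9·x^2+1).
Both groups share the factor (9·x^2+1).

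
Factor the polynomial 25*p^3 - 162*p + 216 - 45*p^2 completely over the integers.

Testing divisors of the constant over divisors of the leading coefficient, p = -12/5 is a root, giving the factor (5*p + 12) and quotient 5*p^2 - 21*p + 18.
The remaining quadratic factors as (p - 3)(5*p - 6).

(5*p + 12)*(5*p - 6)*(p - 3)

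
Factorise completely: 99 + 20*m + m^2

(m + 11)*(m + 9)

Two integers with product 99 and sum 20 are 9 and 11.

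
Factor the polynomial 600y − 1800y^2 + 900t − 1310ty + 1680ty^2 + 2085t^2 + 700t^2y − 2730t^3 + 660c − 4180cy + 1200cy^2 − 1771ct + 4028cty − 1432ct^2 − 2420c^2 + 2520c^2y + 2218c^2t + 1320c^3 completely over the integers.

Group: 10c(132c^2 + 37ct + 252cy − 44c − 195t^2 + 50ty − 60t + 120y^2 − 40y) + (14t − 15)(132c^2 + 37ct + 252cy − 44c − 195t^2 + 50ty − 60t + 120y^2 − 40y); both groups contain (132c^2 + 37ct + 252cy − 44c − 195t^2 + 50ty − 60t + 120y^2 − 40y), so (10c + 14t − 15) is a factor with cofactor 132c^2 + 37ct + 252cy − 44c − 195t^2 + 50ty − 60t + 120y^2 − 40y.
The cofactor groups again: 132c^2 + 37ct + 252cy − 44c − 195t^2 + 50ty − 60t + 120y^2 − 40y = 11c(12c − 13t + 12y − 4) + (15t + 10y)(12c − 13t + 12y − 4); both groups contain (12c − 13t + 12y − 4), giving (11c + 15t + 10y)(12c − 13t + 12y − 4).

(10c + 14t − 15)(11c + 15t + 10y)(12c − 13t + 12y − 4)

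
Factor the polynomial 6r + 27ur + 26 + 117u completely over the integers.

(3r + 13)(9u + 2)

Group as (27ur + 117u) + (6r + 26) = 9u(3r + 13) + 2(3r + 13).
Both groups share the factor (3r + 13).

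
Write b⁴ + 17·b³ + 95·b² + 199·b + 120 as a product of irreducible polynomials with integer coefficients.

Trying the rational-root candidates, b = -5 is a root, so (b + 5) is a factor; dividing leaves b³ + 12·b² + 35·b + 24.
Next, b = -8 is a root, so (b + 8) divides it; the quotient is b² + 4·b + 3.
The remaining quadratic factors as (b + 3)(b + 1).

(b + 1)·(b + 3)·(b + 5)·(b + 8)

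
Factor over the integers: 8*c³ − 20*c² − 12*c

4*c*(2*c + 1)*(c − 3)

Pull out the common factor 4*c, then factor the remaining trinomial.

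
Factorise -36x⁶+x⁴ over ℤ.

-x⁴(6x+1)(6x-1)

Every term has a factor of x⁴; factoring it out leaves -36x²+1.
Recognize a difference of squares with the parts 1 and 6x.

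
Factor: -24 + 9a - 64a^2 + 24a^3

(3a - 8)(8a^2 + 3)

Group as (24a^3 + 9a) + (-64a^2 - 24) = 3a(8a^2 + 3) - 8(8a^2 + 3).
Both groups share the factor (8a^2 + 3).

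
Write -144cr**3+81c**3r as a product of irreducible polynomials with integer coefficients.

Every term has a factor of 9cr. Then 9c**2-16r**2 = (3c)² − (4r)².

9cr(3c+4r)(3c-4r)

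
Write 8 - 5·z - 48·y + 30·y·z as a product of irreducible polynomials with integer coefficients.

(5·z - 8)·(6·y - 1)

Group as (30·y·z - 48·y) + (-5·z + 8) = 6·y·(5·z - 8) - (5·z - 8).
Both groups share the factor (5·z - 8).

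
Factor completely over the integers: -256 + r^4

(r)⁴ − (4)⁴ = ((r)² − (4)²)((r)² + (4)²); the first factor splits again, the second (r^2 + 16) is irreducible.

(r + 4)(r - 4)(r^2 + 16)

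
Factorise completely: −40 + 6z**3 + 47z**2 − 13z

(6z + 5)(z + 8)(z − 1)

Trying the rational-root candidates, z = 1 is a root, so (z − 1) divides it; the quotient is 6z**2 + 53z + 40.
The remaining quadratic factors as (6z + 5)(z + 8).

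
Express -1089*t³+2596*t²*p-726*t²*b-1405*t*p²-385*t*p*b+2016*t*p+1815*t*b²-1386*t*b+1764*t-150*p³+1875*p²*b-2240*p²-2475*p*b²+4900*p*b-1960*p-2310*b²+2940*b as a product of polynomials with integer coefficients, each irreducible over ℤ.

Group: 11*t*(-99*t²+101*t*p-66*t*b-126*t+10*p²-125*p*b+140*p+165*b²-210*b) + (-15*p-14)*(-99*t²+101*t*p-66*t*b-126*t+10*p²-125*p*b+140*p+165*b²-210*b); both groups contain (-99*t²+101*t*p-66*t*b-126*t+10*p²-125*p*b+140*p+165*b²-210*b), so (11*t-15*p-14) is a factor with cofactor -99*t²+101*t*p-66*t*b-126*t+10*p²-125*p*b+140*p+165*b²-210*b.
The cofactor groups again: -99*t²+101*t*p-66*t*b-126*t+10*p²-125*p*b+140*p+165*b²-210*b = -9*t*(11*t+p-11*b+14) + (10*p-15*b)*(11*t+p-11*b+14); both groups contain (11*t+p-11*b+14), giving -(9*t-10*p+15*b)*(11*t+p-11*b+14).

-(11*t+p-11*b+14)*(11*t-15*p-14)*(9*t-10*p+15*b)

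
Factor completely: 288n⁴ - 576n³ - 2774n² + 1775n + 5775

By the rational root theorem, n = -11/6 is a root, so (6n + 11) divides it; the quotient is 48n³ - 184n² - 125n + 525.
Then n = -5/3 is a root, so (3n + 5) is a factor; dividing leaves 16n² - 88n + 105.
The remaining quadratic factors as (4n - 7)(4n - 15).

(3n + 5)(4n - 15)(4n - 7)(6n + 11)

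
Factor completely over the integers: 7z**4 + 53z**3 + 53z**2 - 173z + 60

By the rational root theorem, z = -4 is a root, giving the factor (z + 4) and quotient 7z**3 + 25z**2 - 47z + 15.
Continuing, z = 1 is a root, so (z - 1) divides it; the quotient is 7z**2 + 32z - 15.
The remaining quadratic factors as (7z - 3)(z + 5).

(7z - 3)(z + 4)(z + 5)(z - 1)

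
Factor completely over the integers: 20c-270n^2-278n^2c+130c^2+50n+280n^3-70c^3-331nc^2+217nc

Group: 4n(70n^2+53nc-50n+10c^2-20c) + (-7c-1)(70n^2+53nc-50n+10c^2-20c); both groups contain (70n^2+53nc-50n+10c^2-20c), so (4n-7c-1) is a factor with cofactor 70n^2+53nc-50n+10c^2-20c.
The cofactor groups again: 70n^2+53nc-50n+10c^2-20c = 14n(5n+2c) + (5c-10)(5n+2c); both groups contain (5n+2c), giving (14n+5c-10)(5n+2c).

(4n-7c-1)(5n+2c)(14n+5c-10)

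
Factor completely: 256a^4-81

(4a+3)(4a-3)(16a^2+9)

(4a)⁴ − (3)⁴ = ((4a)² − (3)²)((4a)² + (3)²); the first factor splits again, the second (16a^2+9) is irreducible.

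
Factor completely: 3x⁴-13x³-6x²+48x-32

(3x-4)(x+2)(x-1)(x-4)

Among the possible rational roots, x = 1 is a root, so (x-1) divides it; the quotient is 3x³-10x²-16x+32.
Continuing, x = 4 is a root, so (x-4) divides it; the quotient is 3x²+2x-8.
The remaining quadratic factors as (3x-4)(x+2).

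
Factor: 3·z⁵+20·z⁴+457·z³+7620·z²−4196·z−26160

(3·z+5)·(z+12)·(z−2)·(z²−5·z+218)

Trying the rational-root candidates, z = −5/3 is a root, so (3·z+5) is a factor; dividing leaves z⁴+5·z³+144·z²+2300·z−5232.
Continuing, z = −12 is a root, so (z+12) divides it; the quotient is z³−7·z²+228·z−436.
Continuing, z = 2 is a root, giving the factor (z−2) and quotient z²−5·z+218.
The quadratic z²−5·z+218 has discriminant −847 < 0 and is irreducible over ℤ.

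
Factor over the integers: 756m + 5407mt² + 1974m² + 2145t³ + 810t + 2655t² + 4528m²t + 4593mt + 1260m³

Group: 9m(140m² + 332mt + 126m + 195t² + 135t) + (11t + 6)(140m² + 332mt + 126m + 195t² + 135t); both groups contain (140m² + 332mt + 126m + 195t² + 135t), so (9m + 11t + 6) is a factor with cofactor 140m² + 332mt + 126m + 195t² + 135t.
The cofactor groups again: 140m² + 332mt + 126m + 195t² + 135t = 10m(14m + 15t) + (13t + 9)(14m + 15t); both groups contain (14m + 15t), giving (10m + 13t + 9)(14m + 15t).

(10m + 13t + 9)(14m + 15t)(9m + 11t + 6)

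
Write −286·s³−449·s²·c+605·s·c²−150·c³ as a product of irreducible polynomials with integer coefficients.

Group: 11·s·(−26·s²−55·s·c+25·c²) − 6·c·(−26·s²−55·s·c+25·c²); both groups contain (−26·s²−55·s·c+25·c²), so (11·s−6·c) is a factor with cofactor −26·s²−55·s·c+25·c².
The cofactor groups again: −26·s²−55·s·c+25·c² = −13·s·(2·s+5·c) + 5·c·(2·s+5·c); both groups contain (2·s+5·c), giving −(13·s−5·c)·(2·s+5·c).

−(13·s−5·c)·(11·s−6·c)·(2·s+5·c)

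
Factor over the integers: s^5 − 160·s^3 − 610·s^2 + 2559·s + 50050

Trying the rational-root candidates, s = 13 is a root, giving the factor (s − 13) and quotient s^4 + 13·s^3 + 9·s^2 − 493·s − 3850.
Next, s = 7 is a root, so (s − 7) is a factor; dividing leaves s^3 + 20·s^2 + 149·s + 550.
Next, s = −11 is a root, giving the factor (s + 11) and quotient s^2 + 9·s + 50.
The quadratic s^2 + 9·s + 50 has discriminant −119 < 0 and is irreducible over ℤ.

(s + 11)·(s − 13)·(s − 7)·(s^2 + 9·s + 50)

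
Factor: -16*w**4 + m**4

Write as (m**2)² − (4*w**2)², then factor m**2 - 4*w**2 once more.

(m + 2*w)*(m - 2*w)*(m**2 + 4*w**2)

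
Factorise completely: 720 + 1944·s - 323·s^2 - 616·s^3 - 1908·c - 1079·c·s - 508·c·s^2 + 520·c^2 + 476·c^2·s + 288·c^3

Group: 4·c·(72·c^2 - 25·c·s - 140·c - 77·s^2 + 104·s + 48) + (8·s + 15)·(72·c^2 - 25·c·s - 140·c - 77·s^2 + 104·s + 48); both groups contain (72·c^2 - 25·c·s - 140·c - 77·s^2 + 104·s + 48), so (4·c + 8·s + 15) is a factor with cofactor 72·c^2 - 25·c·s - 140·c - 77·s^2 + 104·s + 48.
The cofactor groups again: 72·c^2 - 25·c·s - 140·c - 77·s^2 + 104·s + 48 = 9·c·(8·c + 7·s - 12) + (-11·s - 4)·(8·c + 7·s - 12); both groups contain (8·c + 7·s - 12), giving (9·c - 11·s - 4)·(8·c + 7·s - 12).

(4·c + 8·s + 15)·(8·c + 7·s - 12)·(9·c - 11·s - 4)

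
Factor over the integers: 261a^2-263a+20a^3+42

Testing divisors of the constant over divisors of the leading coefficient, a = -14 is a root, giving the factor (a+14) and quotient 20a^2-19a+3.
The remaining quadratic factors as (4a-3)(5a-1).

(4a-3)(5a-1)(a+14)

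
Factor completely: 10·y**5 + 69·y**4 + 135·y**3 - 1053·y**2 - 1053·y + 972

Among the possible rational roots, y = -3/2 is a root, giving the factor (2·y + 3) and quotient 5·y**4 + 27·y**3 + 27·y**2 - 567·y + 324.
Next, y = 3/5 is a root, so (5·y - 3) divides it; the quotient is y**3 + 6·y**2 + 9·y - 108.
Continuing, y = 3 is a root, so (y - 3) is a factor; dividing leaves y**2 + 9·y + 36.
The quadratic y**2 + 9·y + 36 has discriminant -63 < 0 and is irreducible over ℤ.

(2·y + 3)·(5·y - 3)·(y - 3)·(y**2 + 9·y + 36)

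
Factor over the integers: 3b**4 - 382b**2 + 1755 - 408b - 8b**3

Testing divisors of the constant over divisors of the leading coefficient, b = -9 is a root, giving the factor (b + 9) and quotient 3b**3 - 35b**2 - 67b + 195.
Continuing, b = -3 is a root, so (b + 3) divides it; the quotient is 3b**2 - 44b + 65.
The remaining quadratic factors as (b - 13)(3b - 5).

(3b - 5)(b + 3)(b + 9)(b - 13)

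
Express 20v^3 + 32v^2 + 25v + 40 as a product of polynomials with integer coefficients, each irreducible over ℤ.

(5v + 8)(4v^2 + 5)

Group as (20v^3 + 25v) + (32v^2 + 40) = 5v(4v^2 + 5) + 8(4v^2 + 5).
Both groups share the factor (4v^2 + 5).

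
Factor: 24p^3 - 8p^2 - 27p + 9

(3p - 1)(8p^2 - 9)

Group as (24p^3 - 27p) + (-8p^2 + 9) = 3p(8p^2 - 9) - (8p^2 - 9).
Both groups share the factor (8p^2 - 9).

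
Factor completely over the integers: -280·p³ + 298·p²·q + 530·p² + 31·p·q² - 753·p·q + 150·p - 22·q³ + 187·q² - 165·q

Group: 4·p·(-70·p² + 57·p·q + 150·p + 22·q² - 165·q) + (-q + 1)·(-70·p² + 57·p·q + 150·p + 22·q² - 165·q); both groups contain (-70·p² + 57·p·q + 150·p + 22·q² - 165·q), so (4·p - q + 1) is a factor with cofactor -70·p² + 57·p·q + 150·p + 22·q² - 165·q.
The cofactor groups again: -70·p² + 57·p·q + 150·p + 22·q² - 165·q = -7·p·(10·p - 11·q) + (-2·q + 15)·(10·p - 11·q); both groups contain (10·p - 11·q), giving -(7·p + 2·q - 15)·(10·p - 11·q).

-(10·p - 11·q)·(4·p - q + 1)·(7·p + 2·q - 15)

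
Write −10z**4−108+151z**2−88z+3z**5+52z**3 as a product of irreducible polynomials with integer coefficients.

(3z+2)(z+2)(z−1)(z**2−5z+27)

Testing divisors of the constant over divisors of the leading coefficient, z = 1 is a root, giving the factor (z−1) and quotient 3z**4−7z**3+45z**2+196z+108.
Next, z = −2/3 is a root, giving the factor (3z+2) and quotient z**3−3z**2+17z+54.
Continuing, z = −2 is a root, giving the factor (z+2) and quotient z**2−5z+27.
The quadratic z**2−5z+27 has discriminant −83 < 0 and is irreducible over ℤ.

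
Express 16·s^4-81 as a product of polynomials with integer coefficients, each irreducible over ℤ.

(2·s+3)·(2·s-3)·(4·s^2+9)

Write as (4·s^2)² − (9)², then factor 4·s^2-9 once more.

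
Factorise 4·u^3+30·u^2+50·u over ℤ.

2·u·(2·u+5)·(u+5)

Pull out the common factor 2·u, then factor the remaining trinomial.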